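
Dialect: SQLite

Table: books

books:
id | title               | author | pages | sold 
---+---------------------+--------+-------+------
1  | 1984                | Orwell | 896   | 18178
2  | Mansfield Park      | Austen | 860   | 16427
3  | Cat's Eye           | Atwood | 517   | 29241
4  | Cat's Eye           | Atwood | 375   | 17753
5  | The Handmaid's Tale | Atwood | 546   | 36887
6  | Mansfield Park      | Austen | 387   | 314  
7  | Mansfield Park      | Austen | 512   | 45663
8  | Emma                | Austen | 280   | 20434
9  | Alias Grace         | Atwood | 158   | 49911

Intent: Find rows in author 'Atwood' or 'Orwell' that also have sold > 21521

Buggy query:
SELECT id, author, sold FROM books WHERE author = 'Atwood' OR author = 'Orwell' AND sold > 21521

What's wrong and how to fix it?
Bug: AND binds tighter than OR, so this parses as author = 'Atwood' OR (author = 'Orwell' AND sold > 21521)

Fix: Group the OR with parentheses (or use IN), then AND the threshold

Corrected query:
SELECT id, author, sold FROM books WHERE (author = 'Atwood' OR author = 'Orwell') AND sold > 21521

Result:
id | author | sold 
---+--------+------
3  | Atwood | 29241
5  | Atwood | 36887
9  | Atwood | 49911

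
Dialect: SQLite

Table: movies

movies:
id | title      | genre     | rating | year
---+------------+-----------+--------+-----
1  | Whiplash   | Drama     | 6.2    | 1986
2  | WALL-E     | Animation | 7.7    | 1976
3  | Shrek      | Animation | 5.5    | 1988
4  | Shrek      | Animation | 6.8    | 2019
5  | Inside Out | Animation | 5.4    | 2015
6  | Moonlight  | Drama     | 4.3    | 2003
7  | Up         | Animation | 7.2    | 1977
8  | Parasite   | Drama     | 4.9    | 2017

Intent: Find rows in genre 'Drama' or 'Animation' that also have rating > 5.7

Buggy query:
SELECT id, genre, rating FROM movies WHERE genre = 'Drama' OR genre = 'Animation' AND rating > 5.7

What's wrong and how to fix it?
Bug: AND binds tighter than OR, so this parses as genre = 'Drama' OR (genre = 'Animation' AND rating > 5.7)

Fix: Group the OR with parentheses (or use IN), then AND the threshold

Corrected query:
SELECT id, genre, rating FROM movies WHERE (genre = 'Drama' OR genre = 'Animation') AND rating > 5.7

Result:
id | genre     | rating
---+-----------+-------
1  | Drama     | 6.2   
2  | Animation | 7.7   
4  | Animation | 6.8   
7  | Animation | 7.2   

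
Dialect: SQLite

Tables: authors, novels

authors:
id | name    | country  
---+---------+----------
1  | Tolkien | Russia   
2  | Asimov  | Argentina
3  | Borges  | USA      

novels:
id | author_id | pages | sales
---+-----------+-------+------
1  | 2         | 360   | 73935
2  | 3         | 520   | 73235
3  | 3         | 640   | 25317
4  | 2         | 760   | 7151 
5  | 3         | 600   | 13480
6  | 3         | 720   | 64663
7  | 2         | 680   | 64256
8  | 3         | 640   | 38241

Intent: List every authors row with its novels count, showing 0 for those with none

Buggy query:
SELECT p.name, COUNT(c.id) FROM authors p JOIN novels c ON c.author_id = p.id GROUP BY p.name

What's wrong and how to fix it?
Bug: An inner join excludes parents with zero children

Fix: Use LEFT JOIN so parents without children still appear (COUNT(c.id) gives 0)

Corrected query:
SELECT p.name, COUNT(c.id) FROM authors p LEFT JOIN novels c ON c.author_id = p.id GROUP BY p.name

Result:
name    | COUNT(c.id)
--------+------------
Asimov  | 3          
Borges  | 5          
Tolkien | 0          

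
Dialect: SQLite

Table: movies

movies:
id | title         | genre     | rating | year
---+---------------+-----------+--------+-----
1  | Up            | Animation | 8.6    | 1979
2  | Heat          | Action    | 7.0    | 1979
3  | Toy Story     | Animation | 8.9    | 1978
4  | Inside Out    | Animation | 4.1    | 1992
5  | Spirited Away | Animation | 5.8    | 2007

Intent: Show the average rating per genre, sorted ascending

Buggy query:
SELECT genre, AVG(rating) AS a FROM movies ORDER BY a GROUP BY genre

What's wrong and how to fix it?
Bug: ORDER BY appears before GROUP BY; SQL clause order requires GROUP BY first

Fix: Move ORDER BY to the end, after GROUP BY

Corrected query:
SELECT genre, AVG(rating) AS a FROM movies GROUP BY genre ORDER BY a

Result:
genre     | a   
----------+-----
Animation | 6.85
Action    | 7   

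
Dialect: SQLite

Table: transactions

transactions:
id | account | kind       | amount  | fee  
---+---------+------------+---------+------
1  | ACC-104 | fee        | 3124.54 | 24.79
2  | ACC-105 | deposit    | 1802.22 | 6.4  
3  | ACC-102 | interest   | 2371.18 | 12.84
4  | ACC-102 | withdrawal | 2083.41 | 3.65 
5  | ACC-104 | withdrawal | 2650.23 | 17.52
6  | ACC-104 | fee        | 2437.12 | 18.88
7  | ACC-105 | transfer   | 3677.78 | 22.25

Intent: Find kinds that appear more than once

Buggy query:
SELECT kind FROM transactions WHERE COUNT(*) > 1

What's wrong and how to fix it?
Bug: WHERE can't reference COUNT(*); aggregates are computed after WHERE

Fix: Group first, then use HAVING for the count condition

Corrected query:
SELECT kind FROM transactions GROUP BY kind HAVING COUNT(*) > 1

Result:
kind      
----------
fee       
withdrawal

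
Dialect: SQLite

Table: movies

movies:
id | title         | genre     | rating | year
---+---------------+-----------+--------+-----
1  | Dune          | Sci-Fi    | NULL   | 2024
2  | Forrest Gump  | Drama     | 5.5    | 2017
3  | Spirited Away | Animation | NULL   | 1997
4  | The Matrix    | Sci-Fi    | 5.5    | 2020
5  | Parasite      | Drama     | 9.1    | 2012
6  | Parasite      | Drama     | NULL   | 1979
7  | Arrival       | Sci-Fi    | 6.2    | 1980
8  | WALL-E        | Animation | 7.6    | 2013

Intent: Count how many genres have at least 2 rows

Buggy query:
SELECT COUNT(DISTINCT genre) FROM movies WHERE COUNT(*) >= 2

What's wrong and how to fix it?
Bug: WHERE filters individual rows, not groups, so a group-level COUNT is invalid there

Fix: Use a subquery that GROUPs and filters with HAVING, then count its rows

Corrected query:
SELECT COUNT(*) FROM (SELECT genre FROM movies GROUP BY genre HAVING COUNT(*) >= 2)

Result:
COUNT(*)
--------
3       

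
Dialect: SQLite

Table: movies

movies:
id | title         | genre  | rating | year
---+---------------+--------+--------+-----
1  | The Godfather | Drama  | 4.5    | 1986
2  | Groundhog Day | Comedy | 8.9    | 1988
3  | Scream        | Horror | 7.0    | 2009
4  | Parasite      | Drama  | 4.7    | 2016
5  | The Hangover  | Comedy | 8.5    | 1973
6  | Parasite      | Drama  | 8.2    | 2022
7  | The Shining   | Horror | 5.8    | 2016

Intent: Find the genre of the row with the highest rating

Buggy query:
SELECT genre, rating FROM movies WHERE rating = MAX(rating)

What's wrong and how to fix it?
Bug: WHERE is evaluated per row; an aggregate over the whole table isn't defined there

Fix: Use a subquery: WHERE rating = (SELECT MAX(rating) FROM movies)

Corrected query:
SELECT genre, rating FROM movies WHERE rating = (SELECT MAX(rating) FROM movies)

Result:
genre  | rating
-------+-------
Comedy | 8.9   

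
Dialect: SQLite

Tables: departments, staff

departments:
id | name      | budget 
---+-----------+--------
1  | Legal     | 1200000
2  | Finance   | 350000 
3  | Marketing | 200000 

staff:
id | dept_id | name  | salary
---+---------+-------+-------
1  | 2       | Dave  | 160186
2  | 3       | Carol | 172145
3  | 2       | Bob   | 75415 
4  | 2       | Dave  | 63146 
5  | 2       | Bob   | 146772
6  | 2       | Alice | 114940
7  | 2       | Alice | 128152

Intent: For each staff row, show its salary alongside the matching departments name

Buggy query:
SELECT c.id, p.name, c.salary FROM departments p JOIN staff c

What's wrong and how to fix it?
Bug: Missing join condition: each staff row is matched to all departments rows instead of just its own

Fix: Add ON c.dept_id = p.id to the JOIN

Corrected query:
SELECT c.id, p.name, c.salary FROM departments p JOIN staff c ON c.dept_id = p.id

Result:
id | name      | salary
---+-----------+-------
1  | Finance   | 160186
2  | Marketing | 172145
3  | Finance   | 75415 
4  | Finance   | 63146 
5  | Finance   | 146772
6  | Finance   | 114940
7  | Finance   | 128152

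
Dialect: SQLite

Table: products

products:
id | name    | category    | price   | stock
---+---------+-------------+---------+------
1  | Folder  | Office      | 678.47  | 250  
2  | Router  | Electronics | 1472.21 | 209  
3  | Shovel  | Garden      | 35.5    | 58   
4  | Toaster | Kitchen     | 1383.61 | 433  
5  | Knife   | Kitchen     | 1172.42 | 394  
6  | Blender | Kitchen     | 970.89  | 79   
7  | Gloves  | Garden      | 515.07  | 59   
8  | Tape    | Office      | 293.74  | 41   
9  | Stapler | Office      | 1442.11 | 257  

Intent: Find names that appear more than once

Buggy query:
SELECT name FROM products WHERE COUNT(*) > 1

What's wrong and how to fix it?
Bug: WHERE can't reference COUNT(*); aggregates are computed after WHERE

Fix: Group first, then use HAVING for the count condition

Corrected query:
SELECT name FROM products GROUP BY name HAVING COUNT(*) > 1

Result:
(no rows)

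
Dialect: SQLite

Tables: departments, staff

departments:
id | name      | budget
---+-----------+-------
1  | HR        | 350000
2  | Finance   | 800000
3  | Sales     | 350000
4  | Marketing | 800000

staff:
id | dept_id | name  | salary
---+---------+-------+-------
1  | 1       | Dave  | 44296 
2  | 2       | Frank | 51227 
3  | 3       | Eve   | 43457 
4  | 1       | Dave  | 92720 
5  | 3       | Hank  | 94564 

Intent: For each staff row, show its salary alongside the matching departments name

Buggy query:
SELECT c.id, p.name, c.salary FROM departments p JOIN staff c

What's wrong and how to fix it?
Bug: Missing join condition: each staff row is matched to all departments rows instead of just its own

Fix: Add ON c.dept_id = p.id to the JOIN

Corrected query:
SELECT c.id, p.name, c.salary FROM departments p JOIN staff c ON c.dept_id = p.id

Result:
id | name    | salary
---+---------+-------
1  | HR      | 44296 
2  | Finance | 51227 
3  | Sales   | 43457 
4  | HR      | 92720 
5  | Sales   | 94564 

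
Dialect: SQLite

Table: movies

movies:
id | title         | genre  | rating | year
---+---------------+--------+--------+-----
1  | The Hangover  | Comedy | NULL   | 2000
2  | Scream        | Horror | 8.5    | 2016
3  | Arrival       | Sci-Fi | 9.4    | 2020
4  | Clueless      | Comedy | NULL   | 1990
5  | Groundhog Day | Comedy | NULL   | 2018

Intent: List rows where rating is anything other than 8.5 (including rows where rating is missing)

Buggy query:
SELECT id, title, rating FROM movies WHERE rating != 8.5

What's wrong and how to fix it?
Bug: Inequality against NULL is unknown, not true; rows with NULL are dropped

Fix: Handle NULL separately with IS NULL alongside the inequality

Corrected query:
SELECT id, title, rating FROM movies WHERE rating != 8.5 OR rating IS NULL

Result:
id | title         | rating
---+---------------+-------
1  | The Hangover  | NULL  
3  | Arrival       | 9.4   
4  | Clueless      | NULL  
5  | Groundhog Day | NULL  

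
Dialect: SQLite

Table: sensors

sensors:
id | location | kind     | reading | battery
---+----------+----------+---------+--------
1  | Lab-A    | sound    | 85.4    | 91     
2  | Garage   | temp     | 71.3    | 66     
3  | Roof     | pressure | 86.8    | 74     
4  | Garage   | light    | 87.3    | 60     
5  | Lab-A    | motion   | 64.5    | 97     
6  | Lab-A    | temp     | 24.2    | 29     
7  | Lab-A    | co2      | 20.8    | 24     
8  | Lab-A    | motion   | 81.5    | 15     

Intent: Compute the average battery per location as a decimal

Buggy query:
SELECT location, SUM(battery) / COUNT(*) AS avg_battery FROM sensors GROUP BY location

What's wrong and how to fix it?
Bug: SUM(battery) and COUNT(*) are both integers; the division truncates the fractional part

Fix: Multiply by 1.0 (or CAST to REAL) to force floating-point division

Corrected query:
SELECT location, SUM(battery) * 1.0 / COUNT(*) AS avg_battery FROM sensors GROUP BY location

Result:
location | avg_battery
---------+------------
Garage   | 63         
Lab-A    | 51.2       
Roof     | 74         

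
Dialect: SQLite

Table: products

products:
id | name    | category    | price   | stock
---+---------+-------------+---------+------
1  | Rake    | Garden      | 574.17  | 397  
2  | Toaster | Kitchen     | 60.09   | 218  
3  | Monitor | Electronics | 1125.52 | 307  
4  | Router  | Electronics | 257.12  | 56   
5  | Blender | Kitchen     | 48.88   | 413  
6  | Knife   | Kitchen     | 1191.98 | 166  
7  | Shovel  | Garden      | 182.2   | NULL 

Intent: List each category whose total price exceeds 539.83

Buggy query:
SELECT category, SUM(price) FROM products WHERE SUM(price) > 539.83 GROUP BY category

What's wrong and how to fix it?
Bug: SUM(price) is an aggregate, but WHERE filters rows before aggregation

Fix: Use HAVING (which filters groups after aggregation) instead of WHERE

Corrected query:
SELECT category, SUM(price) FROM products GROUP BY category HAVING SUM(price) > 539.83

Result:
category    | SUM(price)
------------+-----------
Electronics | 1382.64   
Garden      | 756.37    
Kitchen     | 1300.95   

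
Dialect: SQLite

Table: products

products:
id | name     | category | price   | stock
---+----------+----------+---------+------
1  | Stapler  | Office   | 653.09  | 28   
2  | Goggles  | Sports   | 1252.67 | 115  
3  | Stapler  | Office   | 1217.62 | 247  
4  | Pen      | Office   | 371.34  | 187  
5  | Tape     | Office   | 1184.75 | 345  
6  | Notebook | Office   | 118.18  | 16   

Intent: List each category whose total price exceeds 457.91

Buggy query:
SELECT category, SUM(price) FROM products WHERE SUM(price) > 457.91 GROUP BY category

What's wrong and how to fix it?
Bug: WHERE runs before GROUP BY, so aggregates aren't available there

Fix: Use HAVING (which filters groups after aggregation) instead of WHERE

Corrected query:
SELECT category, SUM(price) FROM products GROUP BY category HAVING SUM(price) > 457.91

Result:
category | SUM(price)
---------+-----------
Office   | 3544.98   
Sports   | 1252.67   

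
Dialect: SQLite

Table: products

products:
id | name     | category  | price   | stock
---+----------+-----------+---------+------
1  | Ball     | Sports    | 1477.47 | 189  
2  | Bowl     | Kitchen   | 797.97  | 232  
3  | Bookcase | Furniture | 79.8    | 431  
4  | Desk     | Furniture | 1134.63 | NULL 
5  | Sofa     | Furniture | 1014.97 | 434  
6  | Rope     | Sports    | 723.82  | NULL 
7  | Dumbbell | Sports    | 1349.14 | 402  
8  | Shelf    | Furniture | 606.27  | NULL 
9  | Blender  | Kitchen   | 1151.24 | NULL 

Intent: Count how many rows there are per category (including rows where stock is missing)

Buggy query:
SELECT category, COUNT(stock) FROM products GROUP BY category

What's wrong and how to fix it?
Bug: COUNT(column) counts non-NULL values only; rows with NULL stock aren't counted

Fix: Replace COUNT(stock) with COUNT(*)

Corrected query:
SELECT category, COUNT(*) FROM products GROUP BY category

Result:
category  | COUNT(*)
----------+---------
Furniture | 4       
Kitchen   | 2       
Sports    | 3       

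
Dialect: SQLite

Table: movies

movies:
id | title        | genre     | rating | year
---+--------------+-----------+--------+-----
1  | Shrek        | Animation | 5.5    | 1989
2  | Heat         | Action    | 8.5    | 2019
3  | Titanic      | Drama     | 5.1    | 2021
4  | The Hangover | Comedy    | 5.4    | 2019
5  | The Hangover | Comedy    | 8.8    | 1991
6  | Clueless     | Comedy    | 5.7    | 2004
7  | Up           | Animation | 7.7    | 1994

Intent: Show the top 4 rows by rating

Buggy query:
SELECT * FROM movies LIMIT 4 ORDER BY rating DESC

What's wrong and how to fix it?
Bug: LIMIT must come after ORDER BY

Fix: Sort with ORDER BY, then apply LIMIT

Corrected query:
SELECT * FROM movies ORDER BY rating DESC LIMIT 4

Result:
id | title        | genre     | rating | year
---+--------------+-----------+--------+-----
5  | The Hangover | Comedy    | 8.8    | 1991
2  | Heat         | Action    | 8.5    | 2019
7  | Up           | Animation | 7.7    | 1994
6  | Clueless     | Comedy    | 5.7    | 2004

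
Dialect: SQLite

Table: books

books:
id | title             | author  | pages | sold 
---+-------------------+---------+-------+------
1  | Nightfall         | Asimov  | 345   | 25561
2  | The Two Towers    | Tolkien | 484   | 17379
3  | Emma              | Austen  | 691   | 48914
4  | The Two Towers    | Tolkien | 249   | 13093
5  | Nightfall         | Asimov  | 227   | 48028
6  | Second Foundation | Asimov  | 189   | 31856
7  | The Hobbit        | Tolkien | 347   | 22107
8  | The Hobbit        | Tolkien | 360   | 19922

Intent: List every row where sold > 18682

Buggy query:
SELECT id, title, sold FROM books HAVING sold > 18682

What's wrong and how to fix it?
Bug: This is a non-aggregate query (no GROUP BY, no aggregates), so in SQLite the HAVING clause is invalid here; a row-level condition belongs in WHERE

Fix: Replace HAVING with WHERE since the condition applies to individual rows

Corrected query:
SELECT id, title, sold FROM books WHERE sold > 18682

Result:
id | title             | sold 
---+-------------------+------
1  | Nightfall         | 25561
3  | Emma              | 48914
5  | Nightfall         | 48028
6  | Second Foundation | 31856
7  | The Hobbit        | 22107
8  | The Hobbit        | 19922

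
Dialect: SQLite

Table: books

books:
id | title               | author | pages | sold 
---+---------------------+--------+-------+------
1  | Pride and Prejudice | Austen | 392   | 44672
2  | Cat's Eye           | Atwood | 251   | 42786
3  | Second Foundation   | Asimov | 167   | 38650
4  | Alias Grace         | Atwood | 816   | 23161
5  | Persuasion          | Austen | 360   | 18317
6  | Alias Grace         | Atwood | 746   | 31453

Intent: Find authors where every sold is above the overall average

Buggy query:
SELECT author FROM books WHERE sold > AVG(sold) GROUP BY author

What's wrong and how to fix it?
Bug: AVG() is an aggregate; it can't sit directly in WHERE

Fix: Compute the overall average in a scalar subquery and compare each group's MIN against it in HAVING

Corrected query:
SELECT author FROM books GROUP BY author HAVING MIN(sold) > (SELECT AVG(sold) FROM books)

Result:
author
------
Asimov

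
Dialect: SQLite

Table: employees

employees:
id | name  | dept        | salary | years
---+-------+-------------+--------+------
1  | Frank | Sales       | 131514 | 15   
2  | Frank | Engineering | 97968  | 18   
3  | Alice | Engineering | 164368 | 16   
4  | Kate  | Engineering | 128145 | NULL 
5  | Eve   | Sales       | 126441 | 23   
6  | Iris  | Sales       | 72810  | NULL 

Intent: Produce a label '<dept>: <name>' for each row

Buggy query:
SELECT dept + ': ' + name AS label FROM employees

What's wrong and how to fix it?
Bug: SQLite uses || for string concatenation; + coerces text to numbers (yielding 0)

Fix: Replace + with || to concatenate text

Corrected query:
SELECT dept || ': ' || name AS label FROM employees

Result:
label             
------------------
Sales: Frank      
Engineering: Frank
Engineering: Alice
Engineering: Kate 
Sales: Eve        
Sales: Iris       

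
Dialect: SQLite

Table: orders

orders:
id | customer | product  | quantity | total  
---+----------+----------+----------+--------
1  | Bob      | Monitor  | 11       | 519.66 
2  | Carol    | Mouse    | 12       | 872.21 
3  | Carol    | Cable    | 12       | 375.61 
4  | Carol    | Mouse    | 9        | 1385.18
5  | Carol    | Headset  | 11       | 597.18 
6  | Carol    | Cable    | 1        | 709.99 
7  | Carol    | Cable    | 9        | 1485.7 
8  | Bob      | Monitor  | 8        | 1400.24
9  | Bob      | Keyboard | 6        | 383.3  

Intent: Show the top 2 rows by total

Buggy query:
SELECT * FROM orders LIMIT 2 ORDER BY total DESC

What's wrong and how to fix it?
Bug: ORDER BY cannot follow LIMIT; LIMIT is the final clause

Fix: Sort with ORDER BY, then apply LIMIT

Corrected query:
SELECT * FROM orders ORDER BY total DESC LIMIT 2

Result:
id | customer | product | quantity | total  
---+----------+---------+----------+--------
7  | Carol    | Cable   | 9        | 1485.7 
8  | Bob      | Monitor | 8        | 1400.24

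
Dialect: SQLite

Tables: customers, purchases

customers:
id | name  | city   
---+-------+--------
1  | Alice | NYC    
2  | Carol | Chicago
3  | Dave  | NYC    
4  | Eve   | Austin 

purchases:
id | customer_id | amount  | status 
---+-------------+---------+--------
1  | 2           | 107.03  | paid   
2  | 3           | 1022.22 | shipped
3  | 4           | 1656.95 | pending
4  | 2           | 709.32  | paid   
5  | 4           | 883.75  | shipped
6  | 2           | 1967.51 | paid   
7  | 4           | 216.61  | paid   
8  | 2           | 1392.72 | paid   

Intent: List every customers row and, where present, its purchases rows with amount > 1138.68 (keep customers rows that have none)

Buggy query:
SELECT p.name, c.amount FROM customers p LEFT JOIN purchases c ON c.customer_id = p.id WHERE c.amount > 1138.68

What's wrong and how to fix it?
Bug: Filtering c.amount in WHERE discards the NULL rows produced by LEFT JOIN, turning it into an inner join

Fix: Move the right-table condition into the ON clause so unmatched parents are kept

Corrected query:
SELECT p.name, c.amount FROM customers p LEFT JOIN purchases c ON c.customer_id = p.id AND c.amount > 1138.68

Result:
name  | amount 
------+--------
Alice | NULL   
Carol | 1392.72
Carol | 1967.51
Dave  | NULL   
Eve   | 1656.95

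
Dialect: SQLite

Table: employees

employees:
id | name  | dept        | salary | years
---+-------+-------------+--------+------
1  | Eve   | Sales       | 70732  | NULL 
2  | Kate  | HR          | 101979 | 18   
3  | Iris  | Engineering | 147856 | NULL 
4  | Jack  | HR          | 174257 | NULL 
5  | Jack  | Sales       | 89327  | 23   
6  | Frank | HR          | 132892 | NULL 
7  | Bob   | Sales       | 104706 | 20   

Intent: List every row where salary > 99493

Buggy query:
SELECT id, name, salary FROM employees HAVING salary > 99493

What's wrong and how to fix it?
Bug: HAVING filters the output of aggregation, but this query has no GROUP BY and no aggregate functions, so SQLite rejects it (HAVING clause on a non-aggregate query); the condition here is per row

Fix: Replace HAVING with WHERE since the condition applies to individual rows

Corrected query:
SELECT id, name, salary FROM employees WHERE salary > 99493

Result:
id | name  | salary
---+-------+-------
2  | Kate  | 101979
3  | Iris  | 147856
4  | Jack  | 174257
6  | Frank | 132892
7  | Bob   | 104706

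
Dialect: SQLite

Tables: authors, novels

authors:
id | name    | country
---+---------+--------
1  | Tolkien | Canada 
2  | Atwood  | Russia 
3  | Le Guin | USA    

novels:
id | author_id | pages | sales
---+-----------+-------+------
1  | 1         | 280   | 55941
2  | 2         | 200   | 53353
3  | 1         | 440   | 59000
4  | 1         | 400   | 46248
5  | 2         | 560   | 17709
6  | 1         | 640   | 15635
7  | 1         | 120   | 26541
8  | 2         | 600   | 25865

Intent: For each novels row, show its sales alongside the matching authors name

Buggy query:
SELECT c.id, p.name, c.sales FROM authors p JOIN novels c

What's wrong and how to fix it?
Bug: JOIN with no ON clause produces a cartesian product; every novels row pairs with every authors row

Fix: Add ON c.author_id = p.id to the JOIN

Corrected query:
SELECT c.id, p.name, c.sales FROM authors p JOIN novels c ON c.author_id = p.id

Result:
id | name    | sales
---+---------+------
1  | Tolkien | 55941
2  | Atwood  | 53353
3  | Tolkien | 59000
4  | Tolkien | 46248
5  | Atwood  | 17709
6  | Tolkien | 15635
7  | Tolkien | 26541
8  | Atwood  | 25865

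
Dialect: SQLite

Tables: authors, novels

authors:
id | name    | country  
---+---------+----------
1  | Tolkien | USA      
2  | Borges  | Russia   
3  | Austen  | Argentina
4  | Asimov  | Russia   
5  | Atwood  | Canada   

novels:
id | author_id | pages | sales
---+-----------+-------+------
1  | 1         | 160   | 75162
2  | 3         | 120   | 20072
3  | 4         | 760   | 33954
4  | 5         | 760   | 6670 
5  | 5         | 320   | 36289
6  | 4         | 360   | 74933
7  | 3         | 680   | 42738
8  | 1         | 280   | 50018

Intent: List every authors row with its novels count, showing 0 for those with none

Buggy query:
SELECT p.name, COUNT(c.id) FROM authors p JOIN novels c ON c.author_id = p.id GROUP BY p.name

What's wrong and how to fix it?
Bug: INNER JOIN drops authors rows that have no matching novels rows

Fix: Use LEFT JOIN so parents without children still appear (COUNT(c.id) gives 0)

Corrected query:
SELECT p.name, COUNT(c.id) FROM authors p LEFT JOIN novels c ON c.author_id = p.id GROUP BY p.name

Result:
name    | COUNT(c.id)
--------+------------
Asimov  | 2          
Atwood  | 2          
Austen  | 2          
Borges  | 0          
Tolkien | 2          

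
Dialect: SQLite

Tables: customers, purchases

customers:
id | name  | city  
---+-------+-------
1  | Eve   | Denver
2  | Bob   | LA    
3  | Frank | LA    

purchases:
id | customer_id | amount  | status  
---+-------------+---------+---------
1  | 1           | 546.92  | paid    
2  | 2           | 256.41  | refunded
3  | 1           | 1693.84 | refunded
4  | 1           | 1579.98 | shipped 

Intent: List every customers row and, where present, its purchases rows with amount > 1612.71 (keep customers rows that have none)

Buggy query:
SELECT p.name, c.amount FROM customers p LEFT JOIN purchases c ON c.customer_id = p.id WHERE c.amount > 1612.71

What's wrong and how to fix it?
Bug: Filtering c.amount in WHERE discards the NULL rows produced by LEFT JOIN, turning it into an inner join

Fix: Put 'c.amount > 1612.71' in the JOIN's ON clause instead of WHERE

Corrected query:
SELECT p.name, c.amount FROM customers p LEFT JOIN purchases c ON c.customer_id = p.id AND c.amount > 1612.71

Result:
name  | amount 
------+--------
Eve   | 1693.84
Bob   | NULL   
Frank | NULL   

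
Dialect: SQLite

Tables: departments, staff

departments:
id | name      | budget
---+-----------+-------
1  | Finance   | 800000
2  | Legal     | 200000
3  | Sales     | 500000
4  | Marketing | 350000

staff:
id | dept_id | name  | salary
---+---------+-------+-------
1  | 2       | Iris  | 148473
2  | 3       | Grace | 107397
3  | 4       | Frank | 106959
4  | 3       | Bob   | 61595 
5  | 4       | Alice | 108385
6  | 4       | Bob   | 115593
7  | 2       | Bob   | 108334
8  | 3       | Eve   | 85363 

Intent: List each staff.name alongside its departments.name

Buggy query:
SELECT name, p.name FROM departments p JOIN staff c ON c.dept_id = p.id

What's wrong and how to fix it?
Bug: Both tables have a 'name' column; the unqualified reference is ambiguous

Fix: Prefix ambiguous columns with the table alias

Corrected query:
SELECT c.name, p.name FROM departments p JOIN staff c ON c.dept_id = p.id

Result:
name  | name     
------+----------
Iris  | Legal    
Grace | Sales    
Frank | Marketing
Bob   | Sales    
Alice | Marketing
Bob   | Marketing
Bob   | Legal    
Eve   | Sales    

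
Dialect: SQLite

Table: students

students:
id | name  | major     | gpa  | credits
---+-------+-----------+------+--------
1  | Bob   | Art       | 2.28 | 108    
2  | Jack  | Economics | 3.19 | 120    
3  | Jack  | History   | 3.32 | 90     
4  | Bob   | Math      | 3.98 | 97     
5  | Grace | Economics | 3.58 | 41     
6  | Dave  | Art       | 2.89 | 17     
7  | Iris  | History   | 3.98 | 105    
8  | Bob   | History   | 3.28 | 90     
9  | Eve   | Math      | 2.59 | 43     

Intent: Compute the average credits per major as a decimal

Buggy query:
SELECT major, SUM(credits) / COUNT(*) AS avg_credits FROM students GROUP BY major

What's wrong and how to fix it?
Bug: Both operands are integers, so '/' performs integer division and truncates

Fix: Multiply by 1.0 (or CAST to REAL) to force floating-point division

Corrected query:
SELECT major, SUM(credits) * 1.0 / COUNT(*) AS avg_credits FROM students GROUP BY major

Result:
major     | avg_credits
----------+------------
Art       | 62.5       
Economics | 80.5       
History   | 95         
Math      | 70         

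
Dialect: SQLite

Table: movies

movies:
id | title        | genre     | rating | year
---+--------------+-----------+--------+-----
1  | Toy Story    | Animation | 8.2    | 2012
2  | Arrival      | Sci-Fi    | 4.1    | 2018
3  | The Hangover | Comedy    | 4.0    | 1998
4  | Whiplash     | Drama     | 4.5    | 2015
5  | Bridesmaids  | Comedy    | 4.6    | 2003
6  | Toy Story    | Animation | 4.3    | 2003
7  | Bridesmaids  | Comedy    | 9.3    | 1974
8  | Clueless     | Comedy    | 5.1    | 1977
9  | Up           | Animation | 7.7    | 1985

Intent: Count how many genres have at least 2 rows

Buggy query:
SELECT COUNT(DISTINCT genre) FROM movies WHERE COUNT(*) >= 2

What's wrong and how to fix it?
Bug: WHERE filters individual rows, not groups, so a group-level COUNT is invalid there

Fix: Group first with HAVING COUNT(*) >= 2, then COUNT the resulting groups

Corrected query:
SELECT COUNT(*) FROM (SELECT genre FROM movies GROUP BY genre HAVING COUNT(*) >= 2)

Result:
COUNT(*)
--------
2       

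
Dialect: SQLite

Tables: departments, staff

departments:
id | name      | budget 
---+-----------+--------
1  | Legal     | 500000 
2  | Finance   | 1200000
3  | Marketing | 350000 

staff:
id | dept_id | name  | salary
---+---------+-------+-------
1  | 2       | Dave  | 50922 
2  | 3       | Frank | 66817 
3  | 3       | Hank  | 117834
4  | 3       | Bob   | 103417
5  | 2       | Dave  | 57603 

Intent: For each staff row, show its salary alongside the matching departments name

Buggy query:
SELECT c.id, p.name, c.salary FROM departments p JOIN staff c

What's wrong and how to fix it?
Bug: JOIN with no ON clause produces a cartesian product; every staff row pairs with every departments row

Fix: Add ON c.dept_id = p.id to the JOIN

Corrected query:
SELECT c.id, p.name, c.salary FROM departments p JOIN staff c ON c.dept_id = p.id

Result:
id | name      | salary
---+-----------+-------
1  | Finance   | 50922 
2  | Marketing | 66817 
3  | Marketing | 117834
4  | Marketing | 103417
5  | Finance   | 57603 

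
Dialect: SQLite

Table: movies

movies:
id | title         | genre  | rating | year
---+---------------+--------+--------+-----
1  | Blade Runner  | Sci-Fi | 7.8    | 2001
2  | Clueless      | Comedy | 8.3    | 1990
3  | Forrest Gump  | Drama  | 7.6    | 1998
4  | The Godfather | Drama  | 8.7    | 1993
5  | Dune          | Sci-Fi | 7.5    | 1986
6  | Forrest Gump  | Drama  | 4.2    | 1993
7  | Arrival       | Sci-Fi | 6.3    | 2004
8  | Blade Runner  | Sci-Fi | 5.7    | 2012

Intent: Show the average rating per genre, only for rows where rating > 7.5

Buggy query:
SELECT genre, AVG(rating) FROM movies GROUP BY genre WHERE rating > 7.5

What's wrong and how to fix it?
Bug: Row-level WHERE must come before GROUP BY in the clause order

Fix: Move the WHERE clause before GROUP BY

Corrected query:
SELECT genre, AVG(rating) FROM movies WHERE rating > 7.5 GROUP BY genre

Result:
genre  | AVG(rating)
-------+------------
Comedy | 8.3        
Drama  | 8.15       
Sci-Fi | 7.8        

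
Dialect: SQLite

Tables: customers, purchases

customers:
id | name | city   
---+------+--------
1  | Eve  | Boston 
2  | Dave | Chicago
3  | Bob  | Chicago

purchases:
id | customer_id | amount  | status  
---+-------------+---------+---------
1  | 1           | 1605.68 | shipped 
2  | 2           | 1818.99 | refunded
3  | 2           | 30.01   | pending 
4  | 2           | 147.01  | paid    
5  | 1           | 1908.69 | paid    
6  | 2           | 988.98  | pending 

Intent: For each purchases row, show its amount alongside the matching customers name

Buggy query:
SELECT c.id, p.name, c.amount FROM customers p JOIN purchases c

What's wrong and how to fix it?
Bug: JOIN with no ON clause produces a cartesian product; every purchases row pairs with every customers row

Fix: Add ON c.customer_id = p.id to the JOIN

Corrected query:
SELECT c.id, p.name, c.amount FROM customers p JOIN purchases c ON c.customer_id = p.id

Result:
id | name | amount 
---+------+--------
1  | Eve  | 1605.68
2  | Dave | 1818.99
3  | Dave | 30.01  
4  | Dave | 147.01 
5  | Eve  | 1908.69
6  | Dave | 988.98 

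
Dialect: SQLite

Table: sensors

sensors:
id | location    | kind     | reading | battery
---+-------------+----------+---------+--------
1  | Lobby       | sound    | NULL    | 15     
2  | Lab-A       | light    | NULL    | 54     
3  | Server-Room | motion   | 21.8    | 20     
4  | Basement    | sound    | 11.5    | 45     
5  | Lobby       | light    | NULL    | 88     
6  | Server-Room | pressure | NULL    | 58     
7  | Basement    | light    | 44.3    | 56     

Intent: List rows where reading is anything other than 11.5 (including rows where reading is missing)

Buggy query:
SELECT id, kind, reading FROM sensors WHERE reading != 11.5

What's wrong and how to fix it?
Bug: Inequality against NULL is unknown, not true; rows with NULL are dropped

Fix: Handle NULL separately with IS NULL alongside the inequality

Corrected query:
SELECT id, kind, reading FROM sensors WHERE reading != 11.5 OR reading IS NULL

Result:
id | kind     | reading
---+----------+--------
1  | sound    | NULL   
2  | light    | NULL   
3  | motion   | 21.8   
5  | light    | NULL   
6  | pressure | NULL   
7  | light    | 44.3   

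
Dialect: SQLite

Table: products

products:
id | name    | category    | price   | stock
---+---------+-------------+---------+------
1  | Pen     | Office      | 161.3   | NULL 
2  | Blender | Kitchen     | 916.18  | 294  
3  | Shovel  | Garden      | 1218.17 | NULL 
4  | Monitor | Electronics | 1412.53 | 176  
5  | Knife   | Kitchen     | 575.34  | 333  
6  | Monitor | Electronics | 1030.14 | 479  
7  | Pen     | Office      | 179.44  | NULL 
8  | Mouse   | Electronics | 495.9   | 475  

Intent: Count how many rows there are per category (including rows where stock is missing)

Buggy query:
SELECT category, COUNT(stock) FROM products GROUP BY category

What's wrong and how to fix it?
Bug: COUNT(stock) skips NULLs, so groups with missing stock are undercounted

Fix: Replace COUNT(stock) with COUNT(*)

Corrected query:
SELECT category, COUNT(*) FROM products GROUP BY category

Result:
category    | COUNT(*)
------------+---------
Electronics | 3       
Garden      | 1       
Kitchen     | 2       
Office      | 2       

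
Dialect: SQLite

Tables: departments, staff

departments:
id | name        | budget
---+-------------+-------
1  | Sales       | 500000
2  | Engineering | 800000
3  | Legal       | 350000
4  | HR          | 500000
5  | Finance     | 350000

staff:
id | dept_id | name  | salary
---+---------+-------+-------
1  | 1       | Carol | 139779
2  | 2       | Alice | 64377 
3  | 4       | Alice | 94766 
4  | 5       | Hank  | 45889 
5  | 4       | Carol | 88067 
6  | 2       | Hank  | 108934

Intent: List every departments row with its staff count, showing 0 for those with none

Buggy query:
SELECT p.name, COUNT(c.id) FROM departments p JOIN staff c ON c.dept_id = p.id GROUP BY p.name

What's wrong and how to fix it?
Bug: An inner join excludes parents with zero children

Fix: Use LEFT JOIN so parents without children still appear (COUNT(c.id) gives 0)

Corrected query:
SELECT p.name, COUNT(c.id) FROM departments p LEFT JOIN staff c ON c.dept_id = p.id GROUP BY p.name

Result:
name        | COUNT(c.id)
------------+------------
Engineering | 2          
Finance     | 1          
HR          | 2          
Legal       | 0          
Sales       | 1          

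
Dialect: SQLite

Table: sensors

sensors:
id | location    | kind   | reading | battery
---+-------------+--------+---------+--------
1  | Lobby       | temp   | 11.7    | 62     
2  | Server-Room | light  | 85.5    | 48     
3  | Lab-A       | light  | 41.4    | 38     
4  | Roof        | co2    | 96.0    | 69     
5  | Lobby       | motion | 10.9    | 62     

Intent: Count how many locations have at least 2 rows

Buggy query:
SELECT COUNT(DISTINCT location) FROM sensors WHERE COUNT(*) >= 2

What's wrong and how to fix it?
Bug: COUNT(*) cannot appear in WHERE; the per-group count doesn't exist yet

Fix: Use a subquery that GROUPs and filters with HAVING, then count its rows

Corrected query:
SELECT COUNT(*) FROM (SELECT location FROM sensors GROUP BY location HAVING COUNT(*) >= 2)

Result:
COUNT(*)
--------
1       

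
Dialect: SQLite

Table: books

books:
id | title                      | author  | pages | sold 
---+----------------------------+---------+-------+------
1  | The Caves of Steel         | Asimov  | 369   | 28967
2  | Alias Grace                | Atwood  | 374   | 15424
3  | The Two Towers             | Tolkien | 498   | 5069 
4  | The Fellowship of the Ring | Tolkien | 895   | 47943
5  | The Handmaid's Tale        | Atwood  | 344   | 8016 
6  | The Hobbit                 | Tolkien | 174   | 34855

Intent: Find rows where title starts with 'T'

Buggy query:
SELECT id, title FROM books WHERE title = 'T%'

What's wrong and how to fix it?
Bug: '=' compares the literal string including the % character; pattern matching needs LIKE

Fix: Use LIKE for wildcard pattern matching

Corrected query:
SELECT id, title FROM books WHERE title LIKE 'T%'

Result:
id | title                     
---+---------------------------
1  | The Caves of Steel        
3  | The Two Towers            
4  | The Fellowship of the Ring
5  | The Handmaid's Tale       
6  | The Hobbit                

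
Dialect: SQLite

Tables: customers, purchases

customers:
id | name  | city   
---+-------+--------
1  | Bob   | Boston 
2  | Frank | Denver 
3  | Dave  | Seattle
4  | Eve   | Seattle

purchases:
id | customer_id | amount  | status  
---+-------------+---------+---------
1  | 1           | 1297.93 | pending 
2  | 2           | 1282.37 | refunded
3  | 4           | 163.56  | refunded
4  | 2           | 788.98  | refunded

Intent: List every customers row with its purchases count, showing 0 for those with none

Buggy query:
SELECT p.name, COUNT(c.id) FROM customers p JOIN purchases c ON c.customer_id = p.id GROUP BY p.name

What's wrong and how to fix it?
Bug: INNER JOIN drops customers rows that have no matching purchases rows

Fix: Switch to LEFT JOIN to retain unmatched parent rows

Corrected query:
SELECT p.name, COUNT(c.id) FROM customers p LEFT JOIN purchases c ON c.customer_id = p.id GROUP BY p.name

Result:
name  | COUNT(c.id)
------+------------
Bob   | 1          
Dave  | 0          
Eve   | 1          
Frank | 2          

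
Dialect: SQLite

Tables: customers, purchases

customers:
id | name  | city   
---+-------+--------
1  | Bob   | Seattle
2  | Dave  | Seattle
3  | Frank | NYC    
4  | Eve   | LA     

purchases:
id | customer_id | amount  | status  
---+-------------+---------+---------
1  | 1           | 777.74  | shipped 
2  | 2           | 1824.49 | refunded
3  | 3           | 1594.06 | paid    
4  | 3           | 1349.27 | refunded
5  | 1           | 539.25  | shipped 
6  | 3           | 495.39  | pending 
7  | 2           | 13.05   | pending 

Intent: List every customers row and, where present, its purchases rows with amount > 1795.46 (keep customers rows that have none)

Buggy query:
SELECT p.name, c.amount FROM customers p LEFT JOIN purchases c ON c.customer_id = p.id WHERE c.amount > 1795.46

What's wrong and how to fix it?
Bug: A WHERE condition on the right-hand table after LEFT JOIN drops unmatched parents

Fix: Put 'c.amount > 1795.46' in the JOIN's ON clause instead of WHERE

Corrected query:
SELECT p.name, c.amount FROM customers p LEFT JOIN purchases c ON c.customer_id = p.id AND c.amount > 1795.46

Result:
name  | amount 
------+--------
Bob   | NULL   
Dave  | 1824.49
Frank | NULL   
Eve   | NULL   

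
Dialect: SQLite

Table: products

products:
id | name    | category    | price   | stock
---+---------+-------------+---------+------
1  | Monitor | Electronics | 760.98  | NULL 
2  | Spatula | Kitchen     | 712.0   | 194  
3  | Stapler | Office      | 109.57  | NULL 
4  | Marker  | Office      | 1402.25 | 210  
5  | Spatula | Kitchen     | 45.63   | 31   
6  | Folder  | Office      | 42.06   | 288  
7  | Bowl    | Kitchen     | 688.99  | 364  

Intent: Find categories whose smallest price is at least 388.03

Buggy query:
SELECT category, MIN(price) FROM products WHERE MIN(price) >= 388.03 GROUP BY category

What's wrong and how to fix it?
Bug: Aggregates like MIN are computed per group after WHERE runs

Fix: Use HAVING for the per-group MIN condition

Corrected query:
SELECT category, MIN(price) FROM products GROUP BY category HAVING MIN(price) >= 388.03

Result:
category    | MIN(price)
------------+-----------
Electronics | 760.98    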